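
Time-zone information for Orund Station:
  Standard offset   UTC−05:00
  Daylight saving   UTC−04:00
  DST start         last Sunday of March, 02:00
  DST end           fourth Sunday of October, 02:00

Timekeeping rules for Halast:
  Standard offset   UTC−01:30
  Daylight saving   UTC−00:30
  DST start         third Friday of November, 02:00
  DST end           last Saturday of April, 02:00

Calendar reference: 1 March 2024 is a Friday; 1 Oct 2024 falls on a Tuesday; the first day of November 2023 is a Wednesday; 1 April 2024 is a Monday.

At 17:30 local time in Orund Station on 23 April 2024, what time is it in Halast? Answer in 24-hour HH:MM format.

21:00

1 March 2024 is a Friday, so Sundays fall on 3, 10, 17, 24, 31; the last is March 31.
1 October 2024 is a Tuesday, so the first Sunday is October 6 and the fourth is October 27.
23 April 2024 falls between 31 March and 27 October, so daylight saving is in effect and Orund Station is at UTC−04:00.
17:30 Orund Station + 4h = 21:30 UTC.
1 November 2023 is a Wednesday, so the first Friday is November 3 and the third is November 17.
1 April 2024 is a Monday, so Saturdays fall on 6, 13, 20, 27; the last is April 27.
At the standard offset (UTC−01:30), 21:30 UTC − 1h30m = 20:00 Halast standard time.
The standard-time date in Halast, 23 April 2024, falls between 17 November 2023 and 27 April 2024, so daylight saving is in effect and Halast is at UTC−00:30.
21:30 UTC − 0h30m = 21:00 Halast.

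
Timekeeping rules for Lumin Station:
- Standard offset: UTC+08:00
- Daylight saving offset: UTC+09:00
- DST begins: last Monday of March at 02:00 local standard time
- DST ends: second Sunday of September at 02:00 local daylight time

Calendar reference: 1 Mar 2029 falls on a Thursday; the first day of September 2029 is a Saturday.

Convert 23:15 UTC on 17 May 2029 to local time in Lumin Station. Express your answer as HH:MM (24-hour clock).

08:15

1 March 2029 is a Thursday, so Mondays fall on 5, 12, 19, 26; the last is March 26.
1 September 2029 is a Saturday, so the first Sunday is September 2 and the second is September 9.
At the standard offset (UTC+08:00), 23:15 UTC + 8h = 07:15 Lumin Station standard time (rolling into the next day, 18 May 2029).
Daylight saving runs 26 March – 9 September; the standard-time date in Lumin Station, 18 May 2029, is inside that window, so Lumin Station is at UTC+09:00.
23:15 UTC + 9h = 08:15 local (rolling into the next day, 18 May 2029).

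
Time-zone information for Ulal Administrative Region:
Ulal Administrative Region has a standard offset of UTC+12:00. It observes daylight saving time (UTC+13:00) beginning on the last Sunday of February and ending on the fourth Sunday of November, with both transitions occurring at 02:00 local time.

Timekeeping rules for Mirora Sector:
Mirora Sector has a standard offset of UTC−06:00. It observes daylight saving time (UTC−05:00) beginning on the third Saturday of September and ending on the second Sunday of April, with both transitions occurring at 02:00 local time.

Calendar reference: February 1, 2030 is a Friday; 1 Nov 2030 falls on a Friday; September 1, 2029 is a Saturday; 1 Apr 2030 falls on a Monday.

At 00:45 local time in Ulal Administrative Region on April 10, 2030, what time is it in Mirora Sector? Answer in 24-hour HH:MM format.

1 February 2030 is a Friday, so Sundays fall on 3, 10, 17, 24; the last is February 24.
1 November 2030 is a Friday, so the first Sunday is November 3 and the fourth is November 24.
April 10, 2030 falls between 24 February and 24 November, so daylight saving is in effect and Ulal Administrative Region is at UTC+13:00.
00:45 Ulal Administrative Region − 13h = 11:45 UTC (rolling into the previous day, 9 April 2030).
1 September 2029 is a Saturday, so the first Saturday is September 1 and the third is September 15.
1 April 2030 is a Monday, so the first Sunday is April 7 and the second is April 14.
At the standard offset (UTC−06:00), 11:45 UTC − 6h = 05:45 Mirora Sector standard time.
The standard-time date in Mirora Sector, April 9, 2030, falls between 15 September 2029 and 14 April 2030, so daylight saving is in effect and Mirora Sector is at UTC−05:00.
11:45 UTC − 5h = 06:45 Mirora Sector.

06:45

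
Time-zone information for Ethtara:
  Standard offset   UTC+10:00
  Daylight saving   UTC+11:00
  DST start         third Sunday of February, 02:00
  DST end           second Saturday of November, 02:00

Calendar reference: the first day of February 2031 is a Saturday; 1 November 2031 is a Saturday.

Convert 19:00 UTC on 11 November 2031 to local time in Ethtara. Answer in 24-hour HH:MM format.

1 February 2031 is a Saturday, so the first Sunday is February 2 and the third is February 16.
1 November 2031 is a Saturday, so the first Saturday is November 1 and the second is November 8.
At the standard offset (UTC+10:00), 19:00 UTC + 10h = 05:00 Ethtara standard time (rolling into the next day, 12 November 2031).
The standard-time date in Ethtara, 12 November 2031, is outside the daylight-saving period (16 February – 8 November), so Ethtara is on standard time, UTC+10:00.
19:00 UTC + 10h = 05:00 local (rolling into the next day, 12 November 2031).

05:00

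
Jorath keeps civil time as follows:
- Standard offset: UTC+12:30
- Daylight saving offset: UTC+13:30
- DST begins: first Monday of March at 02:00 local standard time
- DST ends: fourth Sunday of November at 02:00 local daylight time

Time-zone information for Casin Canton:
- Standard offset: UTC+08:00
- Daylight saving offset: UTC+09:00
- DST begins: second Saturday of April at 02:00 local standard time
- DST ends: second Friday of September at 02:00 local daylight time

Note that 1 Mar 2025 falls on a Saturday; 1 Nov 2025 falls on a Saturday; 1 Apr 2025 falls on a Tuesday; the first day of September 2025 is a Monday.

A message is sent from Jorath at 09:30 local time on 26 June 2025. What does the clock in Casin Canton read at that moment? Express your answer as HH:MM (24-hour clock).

1 March 2025 is a Saturday, so the first Monday is March 3.
1 November 2025 is a Saturday, so the first Sunday is November 2 and the fourth is November 23.
26 June 2025 lies within the daylight-saving period (3 March – 23 November), so Jorath is on daylight time, UTC+13:30.
09:30 Jorath − 13h30m = 20:00 UTC (rolling into the previous day, 25 June 2025).
1 April 2025 is a Tuesday, so the first Saturday is April 5 and the second is April 12.
1 September 2025 is a Monday, so the first Friday is September 5 and the second is September 12.
At the standard offset (UTC+08:00), 20:00 UTC + 8h = 04:00 Casin Canton standard time (rolling into the next day, 26 June 2025).
The standard-time date in Casin Canton, 26 June 2025, lies within the daylight-saving period (12 April – 12 September), so Casin Canton is on daylight time, UTC+09:00.
20:00 UTC + 9h = 05:00 Casin Canton (rolling into the next day, 26 June 2025).

05:00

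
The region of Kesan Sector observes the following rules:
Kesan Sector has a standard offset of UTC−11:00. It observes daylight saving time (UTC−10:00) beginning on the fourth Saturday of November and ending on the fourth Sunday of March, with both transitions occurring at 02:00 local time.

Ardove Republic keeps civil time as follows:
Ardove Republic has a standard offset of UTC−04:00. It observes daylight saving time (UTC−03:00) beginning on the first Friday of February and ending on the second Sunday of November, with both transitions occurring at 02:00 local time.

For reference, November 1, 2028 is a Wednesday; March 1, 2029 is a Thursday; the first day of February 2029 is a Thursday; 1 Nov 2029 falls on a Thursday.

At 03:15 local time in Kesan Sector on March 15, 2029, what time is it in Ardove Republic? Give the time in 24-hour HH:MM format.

1 November 2028 is a Wednesday, so the first Saturday is November 4 and the fourth is November 25.
1 March 2029 is a Thursday, so the first Sunday is March 4 and the fourth is March 25.
Daylight saving runs 25 November 2028 – 25 March 2029; March 15, 2029 is inside that window, so Kesan Sector is at UTC−10:00.
03:15 Kesan Sector + 10h = 13:15 UTC.
1 February 2029 is a Thursday, so the first Friday is February 2.
1 November 2029 is a Thursday, so the first Sunday is November 4 and the second is November 11.
At the standard offset (UTC−04:00), 13:15 UTC − 4h = 09:15 Ardove Republic standard time.
Daylight saving runs 2 February – 11 November; the standard-time date in Ardove Republic, March 15, 2029, is inside that window, so Ardove Republic is at UTC−03:00.
13:15 UTC − 3h = 10:15 Ardove Republic.

10:15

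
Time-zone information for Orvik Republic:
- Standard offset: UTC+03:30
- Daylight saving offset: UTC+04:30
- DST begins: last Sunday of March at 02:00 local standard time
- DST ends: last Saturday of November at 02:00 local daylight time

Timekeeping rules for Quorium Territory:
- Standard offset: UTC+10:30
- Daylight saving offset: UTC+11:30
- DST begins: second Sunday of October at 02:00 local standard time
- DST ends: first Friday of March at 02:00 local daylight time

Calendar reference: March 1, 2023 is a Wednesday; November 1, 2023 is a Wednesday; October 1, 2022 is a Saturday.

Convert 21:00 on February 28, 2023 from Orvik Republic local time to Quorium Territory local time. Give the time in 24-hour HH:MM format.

1 March 2023 is a Wednesday, so Sundays fall on 5, 12, 19, 26; the last is March 26.
1 November 2023 is a Wednesday, so Saturdays fall on 4, 11, 18, 25; the last is November 25.
February 28, 2023 is outside the daylight-saving period (26 March – 25 November), so Orvik Republic is on standard time, UTC+03:30.
21:00 Orvik Republic − 3h30m = 17:30 UTC.
1 October 2022 is a Saturday, so the first Sunday is October 2 and the second is October 9.
1 March 2023 is a Wednesday, so the first Friday is March 3.
At the standard offset (UTC+10:30), 17:30 UTC + 10h30m = 04:00 Quorium Territory standard time (rolling into the next day, 1 March 2023).
The standard-time date in Quorium Territory, March 1, 2023, falls between 9 October 2022 and 3 March 2023, so daylight saving is in effect and Quorium Territory is at UTC+11:30.
17:30 UTC + 11h30m = 05:00 Quorium Territory (rolling into the next day, 1 March 2023).

05:00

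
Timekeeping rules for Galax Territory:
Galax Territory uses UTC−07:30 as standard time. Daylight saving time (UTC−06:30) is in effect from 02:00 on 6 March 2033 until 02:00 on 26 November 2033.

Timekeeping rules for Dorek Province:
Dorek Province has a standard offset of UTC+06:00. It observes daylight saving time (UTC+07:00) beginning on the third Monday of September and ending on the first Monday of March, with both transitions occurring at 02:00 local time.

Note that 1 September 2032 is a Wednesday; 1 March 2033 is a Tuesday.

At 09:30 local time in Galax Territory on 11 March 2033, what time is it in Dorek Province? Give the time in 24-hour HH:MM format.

Daylight saving runs 6 March – 26 November; 11 March 2033 is inside that window, so Galax Territory is at UTC−06:30.
09:30 Galax Territory + 6h30m = 16:00 UTC.
1 September 2032 is a Wednesday, so the first Monday is September 6 and the third is September 20.
1 March 2033 is a Tuesday, so the first Monday is March 7.
At the standard offset (UTC+06:00), 16:00 UTC + 6h = 22:00 Dorek Province standard time.
Daylight saving runs 20 September 2032 – 7 March 2033; the standard-time date in Dorek Province, 11 March 2033, is outside that window, so Dorek Province is on standard time at UTC+06:00.
16:00 UTC + 6h = 22:00 Dorek Province.

22:00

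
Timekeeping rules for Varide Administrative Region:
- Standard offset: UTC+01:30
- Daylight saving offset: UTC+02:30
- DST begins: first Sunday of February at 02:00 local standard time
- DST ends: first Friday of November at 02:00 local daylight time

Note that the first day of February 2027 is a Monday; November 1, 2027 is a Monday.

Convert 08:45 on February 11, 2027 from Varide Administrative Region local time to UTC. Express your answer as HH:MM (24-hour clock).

06:15

1 February 2027 is a Monday, so the first Sunday is February 7.
1 November 2027 is a Monday, so the first Friday is November 5.
February 11, 2027 lies within the daylight-saving period (7 February – 5 November), so Varide Administrative Region is on daylight time, UTC+02:30.
08:45 local − 2h30m = 06:15 UTC.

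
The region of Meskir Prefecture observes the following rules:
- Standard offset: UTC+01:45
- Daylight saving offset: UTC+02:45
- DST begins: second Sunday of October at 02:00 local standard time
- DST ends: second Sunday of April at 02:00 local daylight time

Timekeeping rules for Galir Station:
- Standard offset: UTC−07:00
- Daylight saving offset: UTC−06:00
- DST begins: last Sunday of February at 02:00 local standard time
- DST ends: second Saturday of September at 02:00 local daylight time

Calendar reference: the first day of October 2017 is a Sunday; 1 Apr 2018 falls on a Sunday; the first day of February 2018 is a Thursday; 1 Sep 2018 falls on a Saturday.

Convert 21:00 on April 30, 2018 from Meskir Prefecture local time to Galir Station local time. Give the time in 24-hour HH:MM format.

13:15

1 October 2017 is a Sunday, so the first Sunday is October 1 and the second is October 8.
1 April 2018 is a Sunday, so the first Sunday is April 1 and the second is April 8.
Daylight saving runs 8 October 2017 – 8 April 2018; April 30, 2018 is outside that window, so Meskir Prefecture is on standard time at UTC+01:45.
21:00 Meskir Prefecture − 1h45m = 19:15 UTC.
1 February 2018 is a Thursday, so Sundays fall on 4, 11, 18, 25; the last is February 25.
1 September 2018 is a Saturday, so the first Saturday is September 1 and the second is September 8.
At the standard offset (UTC−07:00), 19:15 UTC − 7h = 12:15 Galir Station standard time.
The standard-time date in Galir Station, April 30, 2018, lies within the daylight-saving period (25 February – 8 September), so Galir Station is on daylight time, UTC−06:00.
19:15 UTC − 6h = 13:15 Galir Station.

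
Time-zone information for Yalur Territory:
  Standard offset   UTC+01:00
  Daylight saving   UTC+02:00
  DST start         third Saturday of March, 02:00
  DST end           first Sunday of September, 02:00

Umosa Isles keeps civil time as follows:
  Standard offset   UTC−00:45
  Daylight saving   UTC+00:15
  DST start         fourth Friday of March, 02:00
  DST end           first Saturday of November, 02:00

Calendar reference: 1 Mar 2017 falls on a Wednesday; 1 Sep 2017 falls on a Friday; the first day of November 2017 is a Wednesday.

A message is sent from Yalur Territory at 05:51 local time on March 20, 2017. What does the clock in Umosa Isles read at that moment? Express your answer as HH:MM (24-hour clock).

03:06

1 March 2017 is a Wednesday, so the first Saturday is March 4 and the third is March 18.
1 September 2017 is a Friday, so the first Sunday is September 3.
Daylight saving runs 18 March – 3 September; March 20, 2017 is inside that window, so Yalur Territory is at UTC+02:00.
05:51 Yalur Territory − 2h = 03:51 UTC.
1 March 2017 is a Wednesday, so the first Friday is March 3 and the fourth is March 24.
1 November 2017 is a Wednesday, so the first Saturday is November 4.
At the standard offset (UTC−00:45), 03:51 UTC − 0h45m = 03:06 Umosa Isles standard time.
The standard-time date in Umosa Isles, March 20, 2017, is outside the daylight-saving period (24 March – 4 November), so Umosa Isles is on standard time, UTC−00:45.
03:51 UTC − 0h45m = 03:06 Umosa Isles.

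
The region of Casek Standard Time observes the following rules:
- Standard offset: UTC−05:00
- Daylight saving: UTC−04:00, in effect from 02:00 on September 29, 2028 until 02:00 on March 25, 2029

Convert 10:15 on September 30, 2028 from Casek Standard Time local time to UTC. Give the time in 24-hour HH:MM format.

September 30, 2028 falls between 29 September 2028 and 25 March 2029, so daylight saving is in effect and Casek Standard Time is at UTC−04:00.
10:15 local + 4h = 14:15 UTC.

14:15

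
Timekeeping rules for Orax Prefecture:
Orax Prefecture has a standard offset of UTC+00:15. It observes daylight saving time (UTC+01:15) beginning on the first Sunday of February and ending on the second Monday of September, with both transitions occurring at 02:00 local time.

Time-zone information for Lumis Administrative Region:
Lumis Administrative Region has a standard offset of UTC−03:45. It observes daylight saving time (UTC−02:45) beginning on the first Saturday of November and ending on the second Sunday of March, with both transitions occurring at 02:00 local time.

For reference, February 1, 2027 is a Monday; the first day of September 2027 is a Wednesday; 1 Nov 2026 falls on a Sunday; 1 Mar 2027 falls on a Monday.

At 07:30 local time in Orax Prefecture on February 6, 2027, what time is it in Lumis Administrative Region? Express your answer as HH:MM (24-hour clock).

1 February 2027 is a Monday, so the first Sunday is February 7.
1 September 2027 is a Wednesday, so the first Monday is September 6 and the second is September 13.
February 6, 2027 does not fall between 7 February and 13 September, so daylight saving is not in effect and Orax Prefecture is at UTC+00:15.
07:30 Orax Prefecture − 0h15m = 07:15 UTC.
1 November 2026 is a Sunday, so the first Saturday is November 7.
1 March 2027 is a Monday, so the first Sunday is March 7 and the second is March 14.
At the standard offset (UTC−03:45), 07:15 UTC − 3h45m = 03:30 Lumis Administrative Region standard time.
The standard-time date in Lumis Administrative Region, February 6, 2027, falls between 7 November 2026 and 14 March 2027, so daylight saving is in effect and Lumis Administrative Region is at UTC−02:45.
07:15 UTC − 2h45m = 04:30 Lumis Administrative Region.

04:30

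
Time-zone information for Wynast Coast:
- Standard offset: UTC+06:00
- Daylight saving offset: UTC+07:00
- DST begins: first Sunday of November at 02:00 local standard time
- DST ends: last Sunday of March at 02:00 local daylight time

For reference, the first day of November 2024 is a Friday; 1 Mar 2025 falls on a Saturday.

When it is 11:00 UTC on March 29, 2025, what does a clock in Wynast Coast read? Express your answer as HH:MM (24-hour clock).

18:00

1 November 2024 is a Friday, so the first Sunday is November 3.
1 March 2025 is a Saturday, so Sundays fall on 2, 9, 16, 23, 30; the last is March 30.
At the standard offset (UTC+06:00), 11:00 UTC + 6h = 17:00 Wynast Coast standard time.
The standard-time date in Wynast Coast, March 29, 2025, lies within the daylight-saving period (3 November 2024 – 30 March 2025), so Wynast Coast is on daylight time, UTC+07:00.
11:00 UTC + 7h = 18:00 local.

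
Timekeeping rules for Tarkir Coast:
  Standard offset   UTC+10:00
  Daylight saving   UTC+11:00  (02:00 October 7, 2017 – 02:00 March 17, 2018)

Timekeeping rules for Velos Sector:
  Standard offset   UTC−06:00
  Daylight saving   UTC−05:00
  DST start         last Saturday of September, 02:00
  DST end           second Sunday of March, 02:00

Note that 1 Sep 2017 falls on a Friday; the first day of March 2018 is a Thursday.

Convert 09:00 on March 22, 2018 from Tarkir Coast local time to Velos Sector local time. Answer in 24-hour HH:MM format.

17:00

Daylight saving runs 7 October 2017 – 17 March 2018; March 22, 2018 is outside that window, so Tarkir Coast is on standard time at UTC+10:00.
09:00 Tarkir Coast − 10h = 23:00 UTC (rolling into the previous day, 21 March 2018).
1 September 2017 is a Friday, so Saturdays fall on 2, 9, 16, 23, 30; the last is September 30.
1 March 2018 is a Thursday, so the first Sunday is March 4 and the second is March 11.
At the standard offset (UTC−06:00), 23:00 UTC − 6h = 17:00 Velos Sector standard time.
The standard-time date in Velos Sector, March 21, 2018, is outside the daylight-saving period (30 September 2017 – 11 March 2018), so Velos Sector is on standard time, UTC−06:00.
23:00 UTC − 6h = 17:00 Velos Sector.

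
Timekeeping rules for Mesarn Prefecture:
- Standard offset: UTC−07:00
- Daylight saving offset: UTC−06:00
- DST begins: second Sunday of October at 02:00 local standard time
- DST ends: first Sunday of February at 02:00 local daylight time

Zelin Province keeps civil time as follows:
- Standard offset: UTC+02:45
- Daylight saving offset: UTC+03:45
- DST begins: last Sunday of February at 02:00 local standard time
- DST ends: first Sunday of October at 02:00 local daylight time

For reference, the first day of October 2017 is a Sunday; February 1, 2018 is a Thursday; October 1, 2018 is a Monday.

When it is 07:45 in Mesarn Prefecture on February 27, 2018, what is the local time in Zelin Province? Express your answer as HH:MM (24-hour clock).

18:30

1 October 2017 is a Sunday, so the first Sunday is October 1 and the second is October 8.
1 February 2018 is a Thursday, so the first Sunday is February 4.
February 27, 2018 does not fall between 8 October 2017 and 4 February 2018, so daylight saving is not in effect and Mesarn Prefecture is at UTC−07:00.
07:45 Mesarn Prefecture + 7h = 14:45 UTC.
1 February 2018 is a Thursday, so Sundays fall on 4, 11, 18, 25; the last is February 25.
1 October 2018 is a Monday, so the first Sunday is October 7.
At the standard offset (UTC+02:45), 14:45 UTC + 2h45m = 17:30 Zelin Province standard time.
Daylight saving runs 25 February – 7 October; the standard-time date in Zelin Province, February 27, 2018, is inside that window, so Zelin Province is at UTC+03:45.
14:45 UTC + 3h45m = 18:30 Zelin Province.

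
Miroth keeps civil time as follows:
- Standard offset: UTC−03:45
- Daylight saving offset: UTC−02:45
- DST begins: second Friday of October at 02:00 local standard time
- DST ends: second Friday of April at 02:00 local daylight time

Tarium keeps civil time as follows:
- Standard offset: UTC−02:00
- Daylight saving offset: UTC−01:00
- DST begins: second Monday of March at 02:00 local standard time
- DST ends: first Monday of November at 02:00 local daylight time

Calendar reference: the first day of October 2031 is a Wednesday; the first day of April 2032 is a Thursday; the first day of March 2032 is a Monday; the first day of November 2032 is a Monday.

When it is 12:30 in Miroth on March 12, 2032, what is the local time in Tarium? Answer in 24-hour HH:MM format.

1 October 2031 is a Wednesday, so the first Friday is October 3 and the second is October 10.
1 April 2032 is a Thursday, so the first Friday is April 2 and the second is April 9.
Daylight saving runs 10 October 2031 – 9 April 2032; March 12, 2032 is inside that window, so Miroth is at UTC−02:45.
12:30 Miroth + 2h45m = 15:15 UTC.
1 March 2032 is a Monday, so the first Monday is March 1 and the second is March 8.
1 November 2032 is a Monday, so the first Monday is November 1.
At the standard offset (UTC−02:00), 15:15 UTC − 2h = 13:15 Tarium standard time.
The standard-time date in Tarium, March 12, 2032, falls between 8 March and 1 November, so daylight saving is in effect and Tarium is at UTC−01:00.
15:15 UTC − 1h = 14:15 Tarium.

14:15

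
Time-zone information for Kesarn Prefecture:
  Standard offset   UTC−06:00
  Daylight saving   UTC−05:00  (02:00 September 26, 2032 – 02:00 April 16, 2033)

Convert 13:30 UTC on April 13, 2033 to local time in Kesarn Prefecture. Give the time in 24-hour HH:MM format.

At the standard offset (UTC−06:00), 13:30 UTC − 6h = 07:30 Kesarn Prefecture standard time.
The standard-time date in Kesarn Prefecture, April 13, 2033, lies within the daylight-saving period (26 September 2032 – 16 April 2033), so Kesarn Prefecture is on daylight time, UTC−05:00.
13:30 UTC − 5h = 08:30 local.

08:30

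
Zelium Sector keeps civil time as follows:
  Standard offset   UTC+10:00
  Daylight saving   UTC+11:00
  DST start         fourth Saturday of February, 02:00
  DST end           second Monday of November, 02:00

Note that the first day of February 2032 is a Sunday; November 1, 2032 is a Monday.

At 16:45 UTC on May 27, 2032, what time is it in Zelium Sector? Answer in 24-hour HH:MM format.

03:45

1 February 2032 is a Sunday, so the first Saturday is February 7 and the fourth is February 28.
1 November 2032 is a Monday, so the first Monday is November 1 and the second is November 8.
At the standard offset (UTC+10:00), 16:45 UTC + 10h = 02:45 Zelium Sector standard time (rolling into the next day, 28 May 2032).
Daylight saving runs 28 February – 8 November; the standard-time date in Zelium Sector, May 28, 2032, is inside that window, so Zelium Sector is at UTC+11:00.
16:45 UTC + 11h = 03:45 local (rolling into the next day, 28 May 2032).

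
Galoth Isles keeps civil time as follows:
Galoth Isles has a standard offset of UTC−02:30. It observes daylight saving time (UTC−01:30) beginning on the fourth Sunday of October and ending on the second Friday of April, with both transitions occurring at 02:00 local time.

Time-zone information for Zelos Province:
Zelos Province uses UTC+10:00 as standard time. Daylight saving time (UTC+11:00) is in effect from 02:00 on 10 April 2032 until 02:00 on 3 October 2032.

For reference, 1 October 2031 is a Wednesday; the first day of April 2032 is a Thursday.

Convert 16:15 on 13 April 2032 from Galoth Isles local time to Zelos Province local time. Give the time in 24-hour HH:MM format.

1 October 2031 is a Wednesday, so the first Sunday is October 5 and the fourth is October 26.
1 April 2032 is a Thursday, so the first Friday is April 2 and the second is April 9.
Daylight saving runs 26 October 2031 – 9 April 2032; 13 April 2032 is outside that window, so Galoth Isles is on standard time at UTC−02:30.
16:15 Galoth Isles + 2h30m = 18:45 UTC.
At the standard offset (UTC+10:00), 18:45 UTC + 10h = 04:45 Zelos Province standard time (rolling into the next day, 14 April 2032).
The standard-time date in Zelos Province, 14 April 2032, falls between 10 April and 3 October, so daylight saving is in effect and Zelos Province is at UTC+11:00.
18:45 UTC + 11h = 05:45 Zelos Province (rolling into the next day, 14 April 2032).

05:45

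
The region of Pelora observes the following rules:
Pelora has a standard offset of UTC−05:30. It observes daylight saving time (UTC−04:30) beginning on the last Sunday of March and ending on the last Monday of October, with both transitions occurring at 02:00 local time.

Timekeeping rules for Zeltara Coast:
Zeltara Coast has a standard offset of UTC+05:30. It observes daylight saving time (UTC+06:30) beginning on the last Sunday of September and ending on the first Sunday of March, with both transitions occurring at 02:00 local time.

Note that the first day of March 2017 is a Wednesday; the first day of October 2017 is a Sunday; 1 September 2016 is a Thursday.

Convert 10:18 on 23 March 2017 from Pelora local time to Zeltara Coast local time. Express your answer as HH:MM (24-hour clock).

21:18

1 March 2017 is a Wednesday, so Sundays fall on 5, 12, 19, 26; the last is March 26.
1 October 2017 is a Sunday, so Mondays fall on 2, 9, 16, 23, 30; the last is October 30.
23 March 2017 is outside the daylight-saving period (26 March – 30 October), so Pelora is on standard time, UTC−05:30.
10:18 Pelora + 5h30m = 15:48 UTC.
1 September 2016 is a Thursday, so Sundays fall on 4, 11, 18, 25; the last is September 25.
1 March 2017 is a Wednesday, so the first Sunday is March 5.
At the standard offset (UTC+05:30), 15:48 UTC + 5h30m = 21:18 Zeltara Coast standard time.
The standard-time date in Zeltara Coast, 23 March 2017, is outside the daylight-saving period (25 September 2016 – 5 March 2017), so Zeltara Coast is on standard time, UTC+05:30.
15:48 UTC + 5h30m = 21:18 Zeltara Coast.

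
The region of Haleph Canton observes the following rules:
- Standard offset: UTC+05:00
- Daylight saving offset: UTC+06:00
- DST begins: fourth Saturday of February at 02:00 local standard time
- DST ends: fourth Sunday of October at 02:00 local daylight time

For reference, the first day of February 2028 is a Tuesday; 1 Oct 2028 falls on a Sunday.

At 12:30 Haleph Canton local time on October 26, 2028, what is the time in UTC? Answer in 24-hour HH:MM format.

07:30

1 February 2028 is a Tuesday, so the first Saturday is February 5 and the fourth is February 26.
1 October 2028 is a Sunday, so the first Sunday is October 1 and the fourth is October 22.
Daylight saving runs 26 February – 22 October; October 26, 2028 is outside that window, so Haleph Canton is on standard time at UTC+05:00.
12:30 local − 5h = 07:30 UTC.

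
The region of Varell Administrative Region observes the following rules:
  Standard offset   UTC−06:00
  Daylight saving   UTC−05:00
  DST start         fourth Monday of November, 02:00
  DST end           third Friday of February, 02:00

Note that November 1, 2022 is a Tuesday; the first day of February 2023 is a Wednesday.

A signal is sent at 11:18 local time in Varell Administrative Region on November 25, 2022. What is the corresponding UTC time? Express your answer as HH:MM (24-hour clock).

1 November 2022 is a Tuesday, so the first Monday is November 7 and the fourth is November 28.
1 February 2023 is a Wednesday, so the first Friday is February 3 and the third is February 17.
November 25, 2022 is outside the daylight-saving period (28 November 2022 – 17 February 2023), so Varell Administrative Region is on standard time, UTC−06:00.
11:18 local + 6h = 17:18 UTC.

17:18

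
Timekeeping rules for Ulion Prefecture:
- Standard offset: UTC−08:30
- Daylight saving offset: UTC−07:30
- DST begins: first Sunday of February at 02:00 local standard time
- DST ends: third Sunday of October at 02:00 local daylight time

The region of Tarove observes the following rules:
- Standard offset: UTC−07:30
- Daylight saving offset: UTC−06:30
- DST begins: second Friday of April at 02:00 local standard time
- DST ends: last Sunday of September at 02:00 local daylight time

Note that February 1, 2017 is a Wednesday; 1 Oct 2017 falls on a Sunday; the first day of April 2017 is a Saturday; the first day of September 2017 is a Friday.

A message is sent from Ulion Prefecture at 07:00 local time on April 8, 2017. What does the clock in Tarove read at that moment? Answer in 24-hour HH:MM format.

07:00

1 February 2017 is a Wednesday, so the first Sunday is February 5.
1 October 2017 is a Sunday, so the first Sunday is October 1 and the third is October 15.
Daylight saving runs 5 February – 15 October; April 8, 2017 is inside that window, so Ulion Prefecture is at UTC−07:30.
07:00 Ulion Prefecture + 7h30m = 14:30 UTC.
1 April 2017 is a Saturday, so the first Friday is April 7 and the second is April 14.
1 September 2017 is a Friday, so Sundays fall on 3, 10, 17, 24; the last is September 24.
At the standard offset (UTC−07:30), 14:30 UTC − 7h30m = 07:00 Tarove standard time.
Daylight saving runs 14 April – 24 September; the standard-time date in Tarove, April 8, 2017, is outside that window, so Tarove is on standard time at UTC−07:30.
14:30 UTC − 7h30m = 07:00 Tarove.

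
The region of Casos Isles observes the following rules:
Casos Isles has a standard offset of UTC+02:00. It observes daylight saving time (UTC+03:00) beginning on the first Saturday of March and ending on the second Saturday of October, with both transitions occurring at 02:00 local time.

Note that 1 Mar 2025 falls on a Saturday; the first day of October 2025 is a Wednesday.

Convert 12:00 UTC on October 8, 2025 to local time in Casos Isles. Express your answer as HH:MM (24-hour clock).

1 March 2025 is a Saturday, so the first Saturday is March 1.
1 October 2025 is a Wednesday, so the first Saturday is October 4 and the second is October 11.
At the standard offset (UTC+02:00), 12:00 UTC + 2h = 14:00 Casos Isles standard time.
The standard-time date in Casos Isles, October 8, 2025, lies within the daylight-saving period (1 March – 11 October), so Casos Isles is on daylight time, UTC+03:00.
12:00 UTC + 3h = 15:00 local.

15:00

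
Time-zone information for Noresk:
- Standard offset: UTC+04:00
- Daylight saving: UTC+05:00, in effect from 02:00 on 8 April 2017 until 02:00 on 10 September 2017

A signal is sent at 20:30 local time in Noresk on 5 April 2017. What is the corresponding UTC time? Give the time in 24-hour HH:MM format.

16:30

Daylight saving runs 8 April – 10 September; 5 April 2017 is outside that window, so Noresk is on standard time at UTC+04:00.
20:30 local − 4h = 16:30 UTC.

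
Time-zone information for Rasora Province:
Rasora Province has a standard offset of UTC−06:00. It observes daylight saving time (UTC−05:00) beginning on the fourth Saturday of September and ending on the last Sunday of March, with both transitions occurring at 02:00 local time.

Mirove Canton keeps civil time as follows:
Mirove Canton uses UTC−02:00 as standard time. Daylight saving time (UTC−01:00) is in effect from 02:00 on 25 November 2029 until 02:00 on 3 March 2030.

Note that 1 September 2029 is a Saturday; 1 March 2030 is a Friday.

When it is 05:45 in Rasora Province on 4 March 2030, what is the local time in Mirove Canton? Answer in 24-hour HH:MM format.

08:45

1 September 2029 is a Saturday, so the first Saturday is September 1 and the fourth is September 22.
1 March 2030 is a Friday, so Sundays fall on 3, 10, 17, 24, 31; the last is March 31.
Daylight saving runs 22 September 2029 – 31 March 2030; 4 March 2030 is inside that window, so Rasora Province is at UTC−05:00.
05:45 Rasora Province + 5h = 10:45 UTC.
At the standard offset (UTC−02:00), 10:45 UTC − 2h = 08:45 Mirove Canton standard time.
Daylight saving runs 25 November 2029 – 3 March 2030; the standard-time date in Mirove Canton, 4 March 2030, is outside that window, so Mirove Canton is on standard time at UTC−02:00.
10:45 UTC − 2h = 08:45 Mirove Canton.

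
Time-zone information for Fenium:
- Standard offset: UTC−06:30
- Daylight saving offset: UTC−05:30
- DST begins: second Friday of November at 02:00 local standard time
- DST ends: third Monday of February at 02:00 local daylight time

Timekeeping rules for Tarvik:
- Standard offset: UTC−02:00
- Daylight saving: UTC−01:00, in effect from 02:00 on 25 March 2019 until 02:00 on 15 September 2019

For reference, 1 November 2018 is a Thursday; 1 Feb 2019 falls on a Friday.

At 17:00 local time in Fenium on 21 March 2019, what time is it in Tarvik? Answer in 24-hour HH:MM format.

21:30

1 November 2018 is a Thursday, so the first Friday is November 2 and the second is November 9.
1 February 2019 is a Friday, so the first Monday is February 4 and the third is February 18.
21 March 2019 does not fall between 9 November 2018 and 18 February 2019, so daylight saving is not in effect and Fenium is at UTC−06:30.
17:00 Fenium + 6h30m = 23:30 UTC.
At the standard offset (UTC−02:00), 23:30 UTC − 2h = 21:30 Tarvik standard time.
The standard-time date in Tarvik, 21 March 2019, is outside the daylight-saving period (25 March – 15 September), so Tarvik is on standard time, UTC−02:00.
23:30 UTC − 2h = 21:30 Tarvik.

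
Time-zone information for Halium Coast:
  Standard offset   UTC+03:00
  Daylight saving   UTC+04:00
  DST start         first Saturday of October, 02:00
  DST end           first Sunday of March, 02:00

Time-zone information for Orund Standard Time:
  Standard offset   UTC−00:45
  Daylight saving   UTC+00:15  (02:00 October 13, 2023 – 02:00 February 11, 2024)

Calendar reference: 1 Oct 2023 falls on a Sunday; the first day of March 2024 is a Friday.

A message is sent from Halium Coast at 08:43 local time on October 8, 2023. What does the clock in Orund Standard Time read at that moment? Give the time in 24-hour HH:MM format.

03:58

1 October 2023 is a Sunday, so the first Saturday is October 7.
1 March 2024 is a Friday, so the first Sunday is March 3.
October 8, 2023 lies within the daylight-saving period (7 October 2023 – 3 March 2024), so Halium Coast is on daylight time, UTC+04:00.
08:43 Halium Coast − 4h = 04:43 UTC.
At the standard offset (UTC−00:45), 04:43 UTC − 0h45m = 03:58 Orund Standard Time standard time.
The standard-time date in Orund Standard Time, October 8, 2023, is outside the daylight-saving period (13 October 2023 – 11 February 2024), so Orund Standard Time is on standard time, UTC−00:45.
04:43 UTC − 0h45m = 03:58 Orund Standard Time.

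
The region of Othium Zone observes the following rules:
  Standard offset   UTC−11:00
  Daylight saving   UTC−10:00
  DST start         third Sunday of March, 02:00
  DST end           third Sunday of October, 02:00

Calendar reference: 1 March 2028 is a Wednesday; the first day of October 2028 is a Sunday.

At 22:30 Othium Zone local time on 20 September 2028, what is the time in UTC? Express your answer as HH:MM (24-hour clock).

08:30

1 March 2028 is a Wednesday, so the first Sunday is March 5 and the third is March 19.
1 October 2028 is a Sunday, so the first Sunday is October 1 and the third is October 15.
20 September 2028 lies within the daylight-saving period (19 March – 15 October), so Othium Zone is on daylight time, UTC−10:00.
22:30 local + 10h = 08:30 UTC (rolling into the next day, 21 September 2028).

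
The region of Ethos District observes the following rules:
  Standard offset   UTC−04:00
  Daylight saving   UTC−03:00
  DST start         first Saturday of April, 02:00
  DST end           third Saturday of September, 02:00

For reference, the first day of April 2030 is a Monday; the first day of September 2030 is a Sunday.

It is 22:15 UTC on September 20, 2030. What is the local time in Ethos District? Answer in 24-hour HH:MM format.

1 April 2030 is a Monday, so the first Saturday is April 6.
1 September 2030 is a Sunday, so the first Saturday is September 7 and the third is September 21.
At the standard offset (UTC−04:00), 22:15 UTC − 4h = 18:15 Ethos District standard time.
Daylight saving runs 6 April – 21 September; the standard-time date in Ethos District, September 20, 2030, is inside that window, so Ethos District is at UTC−03:00.
22:15 UTC − 3h = 19:15 local.

19:15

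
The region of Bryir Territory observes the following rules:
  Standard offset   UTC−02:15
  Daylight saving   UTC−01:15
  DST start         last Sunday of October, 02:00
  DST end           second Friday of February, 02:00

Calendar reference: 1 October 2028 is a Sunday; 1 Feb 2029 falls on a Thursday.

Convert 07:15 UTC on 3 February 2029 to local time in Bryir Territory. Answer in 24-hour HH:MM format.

1 October 2028 is a Sunday, so Sundays fall on 1, 8, 15, 22, 29; the last is October 29.
1 February 2029 is a Thursday, so the first Friday is February 2 and the second is February 9.
At the standard offset (UTC−02:15), 07:15 UTC − 2h15m = 05:00 Bryir Territory standard time.
The standard-time date in Bryir Territory, 3 February 2029, lies within the daylight-saving period (29 October 2028 – 9 February 2029), so Bryir Territory is on daylight time, UTC−01:15.
07:15 UTC − 1h15m = 06:00 local.

06:00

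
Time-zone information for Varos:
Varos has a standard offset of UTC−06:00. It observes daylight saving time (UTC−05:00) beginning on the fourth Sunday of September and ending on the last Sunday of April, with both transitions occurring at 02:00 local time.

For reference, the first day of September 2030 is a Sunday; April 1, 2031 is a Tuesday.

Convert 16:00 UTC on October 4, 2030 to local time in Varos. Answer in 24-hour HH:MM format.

11:00

1 September 2030 is a Sunday, so the first Sunday is September 1 and the fourth is September 22.
1 April 2031 is a Tuesday, so Sundays fall on 6, 13, 20, 27; the last is April 27.
At the standard offset (UTC−06:00), 16:00 UTC − 6h = 10:00 Varos standard time.
Daylight saving runs 22 September 2030 – 27 April 2031; the standard-time date in Varos, October 4, 2030, is inside that window, so Varos is at UTC−05:00.
16:00 UTC − 5h = 11:00 local.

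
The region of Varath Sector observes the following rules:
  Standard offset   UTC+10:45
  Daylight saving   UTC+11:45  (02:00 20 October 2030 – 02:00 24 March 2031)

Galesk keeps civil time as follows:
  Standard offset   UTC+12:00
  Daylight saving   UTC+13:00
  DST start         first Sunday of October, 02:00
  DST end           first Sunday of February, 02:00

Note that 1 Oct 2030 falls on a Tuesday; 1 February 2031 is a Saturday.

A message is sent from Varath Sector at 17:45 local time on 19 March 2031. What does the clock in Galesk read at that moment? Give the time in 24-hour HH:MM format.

18:00

19 March 2031 lies within the daylight-saving period (20 October 2030 – 24 March 2031), so Varath Sector is on daylight time, UTC+11:45.
17:45 Varath Sector − 11h45m = 06:00 UTC.
1 October 2030 is a Tuesday, so the first Sunday is October 6.
1 February 2031 is a Saturday, so the first Sunday is February 2.
At the standard offset (UTC+12:00), 06:00 UTC + 12h = 18:00 Galesk standard time.
The standard-time date in Galesk, 19 March 2031, does not fall between 6 October 2030 and 2 February 2031, so daylight saving is not in effect and Galesk is at UTC+12:00.
06:00 UTC + 12h = 18:00 Galesk.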